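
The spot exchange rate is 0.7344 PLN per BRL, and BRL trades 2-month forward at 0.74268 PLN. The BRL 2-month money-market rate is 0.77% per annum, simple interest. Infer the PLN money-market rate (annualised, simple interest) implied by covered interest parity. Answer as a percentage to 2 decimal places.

7.54%

T = 2/12 years.
CIP gives F = S · g_PLN/g_BRL, so g_PLN/g_BRL = 0.74268/0.7344 = 1.0112745.
BRL growth factor: 1 + 0.0077×2/12 = 1.0012833.
So the PLN growth factor = 1.0125723.
(1.0125723 − 1)/T = 0.075434, i.e. 7.54%.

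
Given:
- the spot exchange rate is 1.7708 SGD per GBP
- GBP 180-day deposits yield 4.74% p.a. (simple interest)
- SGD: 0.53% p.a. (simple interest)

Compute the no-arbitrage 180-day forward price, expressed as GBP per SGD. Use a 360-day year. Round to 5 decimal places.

0.57657

T = 180/360 years.
Growth of 1 SGD over T: 1 + 0.0053×180/360 = 1.002650.
Growth of 1 GBP over T: 1 + 0.0474×180/360 = 1.023700.
Forward (SGD per GBP) = 1.7708 × 1.002650 / 1.023700 = 1.734388.
Invert for GBP per SGD: 1 / 1.734388 = 0.57657.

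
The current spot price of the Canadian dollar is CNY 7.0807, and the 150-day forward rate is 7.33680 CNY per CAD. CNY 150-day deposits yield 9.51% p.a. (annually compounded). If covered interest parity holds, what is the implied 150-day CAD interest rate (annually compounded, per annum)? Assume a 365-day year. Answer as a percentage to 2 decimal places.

0.44%

T = 150/365 years.
F/S = 7.3368/7.0807 = 1.0361687 = (growth of CNY) / (growth of CAD).
The CNY side grows by (1 + 0.0951)^(150/365) = 1.0380395.
So the CAD growth factor = 1.0018055.
r = 1.0018055^(365/150) − 1 = 0.004399 → 0.44%.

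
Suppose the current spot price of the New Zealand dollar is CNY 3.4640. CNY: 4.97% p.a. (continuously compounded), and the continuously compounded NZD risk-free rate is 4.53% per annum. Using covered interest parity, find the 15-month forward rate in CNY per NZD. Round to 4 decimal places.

T = 15/12 years.
CNY accumulates by e^(0.0497×15/12) = 1.0640953.
NZD growth factor: e^(0.0453×15/12) = 1.0582589.
Forward (CNY per NZD) = 3.464 × 1.0640953 / 1.0582589 = 3.483104.

3.4831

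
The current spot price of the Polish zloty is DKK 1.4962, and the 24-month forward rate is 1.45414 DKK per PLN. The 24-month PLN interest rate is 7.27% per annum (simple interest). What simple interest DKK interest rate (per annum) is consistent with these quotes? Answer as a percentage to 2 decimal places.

T = 2 years.
CIP gives F = S · g_DKK/g_PLN, so g_DKK/g_PLN = 1.45414/1.4962 = 0.9718888.
PLN growth factor: 1 + 0.0727×2 = 1.145400.
So the DKK growth factor = 1.1132014.
r = (1.1132014 − 1)/2 = 0.056601 → 5.66%.

5.66%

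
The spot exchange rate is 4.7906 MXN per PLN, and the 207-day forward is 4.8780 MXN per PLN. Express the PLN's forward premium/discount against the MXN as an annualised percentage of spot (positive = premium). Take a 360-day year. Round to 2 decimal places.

+3.17%

T = 207/360 years.
(F − S)/S = (4.8780 − 4.7906)/4.7906 = 0.0182441.
Annualise by dividing by T: 0.0182441 / (207/360) = 0.031729 → 3.17%.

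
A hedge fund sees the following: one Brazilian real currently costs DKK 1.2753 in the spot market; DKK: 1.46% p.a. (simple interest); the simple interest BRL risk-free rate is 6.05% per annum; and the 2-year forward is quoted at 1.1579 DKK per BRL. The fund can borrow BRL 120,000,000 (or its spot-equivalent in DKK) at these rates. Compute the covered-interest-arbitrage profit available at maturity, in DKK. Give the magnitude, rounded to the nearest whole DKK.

T = 2 years.
Keep in BRL, deliver into the forward: 120,000,000·1.121000·1.1579 = DKK 155,760,708.00.
Swap to DKK now, deposit: 120,000,000·1.2753·1.029200 = DKK 157,504,651.20.
The quoted forward undervalues BRL, so borrow BRL, convert to DKK at spot, deposit the DKK at 1.46%, and buy BRL forward at 1.1579 to cover the loan.
Arbitrage profit = |155,760,708.00 − 157,504,651.20| = DKK 1,743,943.

DKK 1,743,943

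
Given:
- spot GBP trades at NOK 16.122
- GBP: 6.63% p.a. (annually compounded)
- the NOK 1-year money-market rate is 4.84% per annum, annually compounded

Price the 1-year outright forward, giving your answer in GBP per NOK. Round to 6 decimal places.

T = 1 year.
Growth of 1 NOK over T: (1 + 0.0484)^1 = 1.048400.
Growth of 1 GBP over T: (1 + 0.0663)^1 = 1.066300.
So F = 16.122 × 1.048400 / 1.066300 = 15.85136 (NOK/GBP).
Quoted the other way: 1/15.85136 = 0.063086 GBP per NOK.

0.063086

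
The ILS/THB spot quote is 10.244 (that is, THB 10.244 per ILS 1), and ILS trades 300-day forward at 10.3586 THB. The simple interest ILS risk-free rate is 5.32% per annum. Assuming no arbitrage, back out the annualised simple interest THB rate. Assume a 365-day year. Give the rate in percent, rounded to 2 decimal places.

T = 300/365 years.
CIP gives F = S · g_THB/g_ILS, so g_THB/g_ILS = 10.3586/10.244 = 1.0111870.
The ILS side grows by 1 + 0.0532×300/365 = 1.043726.
Hence g_THB = 1.0554022.
r = (1.0554022 − 1)/(300/365) = 0.067406 → 6.74%.

6.74%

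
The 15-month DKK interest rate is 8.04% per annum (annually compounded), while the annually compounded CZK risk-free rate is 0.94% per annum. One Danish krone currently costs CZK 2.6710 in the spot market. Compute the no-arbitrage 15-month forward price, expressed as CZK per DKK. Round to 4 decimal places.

T = 15/12 years.
Growth of 1 CZK over T: (1 + 0.0094)^(15/12) = 1.0117638.
Growth of 1 DKK over T: (1 + 0.0804)^(15/12) = 1.1014904.
So F = 2.671 × 1.0117638 / 1.1014904 = 2.453422 (CZK/DKK).

2.4534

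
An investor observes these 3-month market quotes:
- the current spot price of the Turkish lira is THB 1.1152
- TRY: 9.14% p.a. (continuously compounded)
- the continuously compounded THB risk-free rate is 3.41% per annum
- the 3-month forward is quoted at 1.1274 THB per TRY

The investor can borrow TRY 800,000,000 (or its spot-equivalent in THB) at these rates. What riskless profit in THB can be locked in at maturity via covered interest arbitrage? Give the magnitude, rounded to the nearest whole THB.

T = 3/12 years.
Keep in TRY, deliver into the forward: 800,000,000·1.02311306108·1.1274 = THB 922,766,132.05.
Swap to THB now, deposit: 800,000,000·1.1152·1.00856144129 = THB 899,798,175.46.
The quoted forward overvalues TRY, so borrow THB, buy TRY at spot, deposit the TRY at 9.14%, and sell the proceeds forward at 1.1274.
The gap between the two covered legs is THB 22,967,957.

THB 22,967,957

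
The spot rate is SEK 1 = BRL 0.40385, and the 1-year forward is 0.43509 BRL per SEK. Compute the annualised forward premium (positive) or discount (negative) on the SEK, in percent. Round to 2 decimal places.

T = 1 year.
(F − S)/S = (0.43509 − 0.40385)/0.40385 = 0.0773555.
Annualise by dividing by T: 0.0773555 / 1 = 0.077355 → 7.74%.

+7.74%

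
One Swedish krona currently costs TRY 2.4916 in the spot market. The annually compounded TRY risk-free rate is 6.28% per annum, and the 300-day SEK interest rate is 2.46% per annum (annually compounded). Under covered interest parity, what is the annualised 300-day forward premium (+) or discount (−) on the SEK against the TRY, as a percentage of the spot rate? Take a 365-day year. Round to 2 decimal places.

+3.72%

T = 300/365 years.
CIP forward (TRY per SEK) = 2.4916 × 1.0513347/1.0201753 = 2.5677014.
(F − S)/S ÷ T = (2.5677014 − 2.4916)/2.4916/(300/365) = 0.037161 → 3.72%.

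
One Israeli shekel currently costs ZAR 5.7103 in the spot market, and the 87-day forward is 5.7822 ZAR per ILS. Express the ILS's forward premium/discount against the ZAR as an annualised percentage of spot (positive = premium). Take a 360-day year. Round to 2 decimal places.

T = 87/360 years.
(F − S)/S = (5.7822 − 5.7103)/5.7103 = 0.0125913.
×(1/T) gives 5.21% p.a.

+5.21%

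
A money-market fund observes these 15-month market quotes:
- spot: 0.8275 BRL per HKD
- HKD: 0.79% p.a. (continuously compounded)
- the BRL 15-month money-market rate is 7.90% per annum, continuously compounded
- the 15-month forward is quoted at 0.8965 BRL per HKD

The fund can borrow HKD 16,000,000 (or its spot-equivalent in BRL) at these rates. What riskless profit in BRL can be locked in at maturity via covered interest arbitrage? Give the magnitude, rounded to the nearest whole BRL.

BRL 127,835

T = 15/12 years.
Keep in HKD, deliver into the forward: 16,000,000·1.0099239187·0.8965 = BRL 14,486,348.69.
Swap to BRL now, deposit: 16,000,000·0.8275·1.1037903175 = BRL 14,614,183.80.
The quoted forward undervalues HKD, so borrow HKD, convert to BRL at spot, deposit the BRL at 7.90%, and buy HKD forward at 0.8965 to cover the loan.
Arbitrage profit = |14,486,348.69 − 14,614,183.80| = BRL 127,835.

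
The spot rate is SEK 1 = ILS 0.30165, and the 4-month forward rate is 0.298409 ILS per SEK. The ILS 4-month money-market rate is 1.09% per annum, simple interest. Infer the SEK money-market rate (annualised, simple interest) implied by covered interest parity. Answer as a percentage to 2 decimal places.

4.36%

T = 4/12 years.
CIP gives F = S · g_ILS/g_SEK, so g_ILS/g_SEK = 0.298409/0.30165 = 0.9892558.
ILS growth factor: 1 + 0.0109×4/12 = 1.0036333.
Hence g_SEK = 1.0145337.
r = (1.0145337 − 1)/(4/12) = 0.043601 → 4.36%.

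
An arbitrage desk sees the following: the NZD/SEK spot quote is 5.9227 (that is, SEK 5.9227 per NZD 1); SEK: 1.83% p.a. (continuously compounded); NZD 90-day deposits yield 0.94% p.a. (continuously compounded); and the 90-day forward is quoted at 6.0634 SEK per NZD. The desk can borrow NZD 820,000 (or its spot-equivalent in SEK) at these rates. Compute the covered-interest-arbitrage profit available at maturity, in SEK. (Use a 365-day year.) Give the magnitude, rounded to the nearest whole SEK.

SEK 104,947

T = 90/365 years.
Route A — deposit NZD, sell forward: 820,000 × 1.002320496 × 6.0634 = SEK 4,983,525.48.
Route B — convert at spot, deposit SEK: 820,000 × 5.9227 × 1.004522525 = SEK 4,878,578.16.
The quoted forward overvalues NZD, so borrow SEK, buy NZD at spot, deposit the NZD at 0.94%, and sell the proceeds forward at 6.0634.
Arbitrage profit = |4,983,525.48 − 4,878,578.16| = SEK 104,947.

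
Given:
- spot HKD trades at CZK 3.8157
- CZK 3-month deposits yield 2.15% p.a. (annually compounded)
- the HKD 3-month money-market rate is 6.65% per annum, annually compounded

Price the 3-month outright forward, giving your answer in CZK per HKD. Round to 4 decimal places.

3.7748

T = 3/12 years.
Growth of 1 CZK over T: (1 + 0.0215)^(3/12) = 1.0053322.
HKD growth factor: (1 + 0.0665)^(3/12) = 1.0162258.
So F = 3.8157 × 1.0053322 / 1.0162258 = 3.774797 (CZK/HKD).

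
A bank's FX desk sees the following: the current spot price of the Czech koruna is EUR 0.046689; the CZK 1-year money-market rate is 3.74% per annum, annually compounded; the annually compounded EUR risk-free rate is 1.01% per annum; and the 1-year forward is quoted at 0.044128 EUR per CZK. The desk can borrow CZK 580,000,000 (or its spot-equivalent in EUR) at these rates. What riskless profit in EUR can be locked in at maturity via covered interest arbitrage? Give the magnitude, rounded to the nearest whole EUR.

EUR 801,660

T = 1 year.
Route A — deposit CZK, sell forward: 580,000,000 × 1.037400 × 0.044128 = EUR 26,551,464.58.
Route B — convert at spot, deposit EUR: 580,000,000 × 0.046689 × 1.010100 = EUR 27,353,124.16.
The quoted forward undervalues CZK, so borrow CZK, convert to EUR at spot, deposit the EUR at 1.01%, and buy CZK forward at 0.044128 to cover the loan.
Profit = 27,353,124.16 − 26,551,464.58 = EUR 801,660.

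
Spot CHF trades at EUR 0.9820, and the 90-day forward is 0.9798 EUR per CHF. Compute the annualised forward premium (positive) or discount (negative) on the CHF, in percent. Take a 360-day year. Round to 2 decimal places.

T = 90/360 years.
Period premium: (0.9798 − 0.982)/0.982 = -0.0022403.
Annualise by dividing by T: -0.0022403 / (90/360) = -0.008961 → -0.90%.

-0.90%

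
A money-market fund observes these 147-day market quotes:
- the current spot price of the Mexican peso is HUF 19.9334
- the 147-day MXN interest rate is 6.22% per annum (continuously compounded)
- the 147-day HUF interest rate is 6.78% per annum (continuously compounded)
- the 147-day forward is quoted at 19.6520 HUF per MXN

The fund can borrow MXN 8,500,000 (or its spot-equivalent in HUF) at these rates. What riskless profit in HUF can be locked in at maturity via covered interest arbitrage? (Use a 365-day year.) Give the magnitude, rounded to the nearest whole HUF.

T = 147/365 years.
Keep in MXN, deliver into the forward: 8,500,000·1.02536680895·19.6520 = HUF 171,279,322.50.
Swap to HUF now, deposit: 8,500,000·19.9334·1.02768197201 = HUF 174,124,164.48.
The quoted forward undervalues MXN, so borrow MXN, convert to HUF at spot, deposit the HUF at 6.78%, and buy MXN forward at 19.6520 to cover the loan.
Profit = 174,124,164.48 − 171,279,322.50 = HUF 2,844,842.

HUF 2,844,842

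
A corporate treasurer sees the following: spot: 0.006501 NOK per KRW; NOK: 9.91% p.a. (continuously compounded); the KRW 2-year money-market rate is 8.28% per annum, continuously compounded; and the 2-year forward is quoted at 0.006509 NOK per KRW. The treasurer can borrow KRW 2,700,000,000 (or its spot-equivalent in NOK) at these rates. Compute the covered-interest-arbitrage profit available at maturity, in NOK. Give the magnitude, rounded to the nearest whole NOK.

NOK 660,912

T = 2 years.
Keep in KRW, deliver into the forward: 2,700,000,000·1.1801009669·0.006509 = NOK 20,739,448.42.
Swap to NOK now, deposit: 2,700,000,000·0.006501·1.2192062107 = NOK 21,400,360.85.
The quoted forward undervalues KRW, so borrow KRW, convert to NOK at spot, deposit the NOK at 9.91%, and buy KRW forward at 0.006509 to cover the loan.
Profit = 21,400,360.85 − 20,739,448.42 = NOK 660,912.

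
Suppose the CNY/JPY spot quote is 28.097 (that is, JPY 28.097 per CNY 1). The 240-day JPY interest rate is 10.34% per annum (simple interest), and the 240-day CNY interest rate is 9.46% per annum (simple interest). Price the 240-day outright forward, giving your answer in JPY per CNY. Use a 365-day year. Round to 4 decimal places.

28.2501

T = 240/365 years.
JPY accumulates by 1 + 0.1034×240/365 = 1.06798904.
Growth of 1 CNY over T: 1 + 0.0946×240/365 = 1.06220274.
Forward (JPY per CNY) = 28.097 × 1.06798904 / 1.06220274 = 28.250057.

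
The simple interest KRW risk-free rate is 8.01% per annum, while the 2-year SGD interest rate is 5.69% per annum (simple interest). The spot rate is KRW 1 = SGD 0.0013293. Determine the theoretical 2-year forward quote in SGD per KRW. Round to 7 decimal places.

0.0012761

T = 2 years.
SGD accumulates by 1 + 0.0569×2 = 1.113800.
Growth of 1 KRW over T: 1 + 0.0801×2 = 1.160200.
Forward (SGD per KRW) = 0.0013293 × 1.113800 / 1.160200 = 0.001276137.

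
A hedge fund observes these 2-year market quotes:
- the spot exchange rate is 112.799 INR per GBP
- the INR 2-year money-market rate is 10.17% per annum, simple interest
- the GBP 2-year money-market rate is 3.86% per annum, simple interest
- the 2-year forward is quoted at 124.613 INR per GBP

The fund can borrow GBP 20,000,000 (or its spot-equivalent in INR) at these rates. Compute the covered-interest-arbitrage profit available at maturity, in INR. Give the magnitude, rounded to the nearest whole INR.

INR 30,183,860

T = 2 years.
Invest the GBP and cover forward: 20,000,000 × 1.077200 × 124.613 = INR 2,684,662,472.00.
Convert at spot and invest in INR: 20,000,000 × 112.799 × 1.203400 = INR 2,714,846,332.00.
The quoted forward undervalues GBP, so borrow GBP, convert to INR at spot, deposit the INR at 10.17%, and buy GBP forward at 124.613 to cover the loan.
The gap between the two covered legs is INR 30,183,860.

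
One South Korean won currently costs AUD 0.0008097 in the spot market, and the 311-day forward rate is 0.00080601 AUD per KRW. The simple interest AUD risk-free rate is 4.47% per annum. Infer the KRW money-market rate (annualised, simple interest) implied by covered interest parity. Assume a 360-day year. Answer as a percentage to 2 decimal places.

T = 311/360 years.
By CIP, F/S equals the AUD-to-KRW growth ratio: 0.00080601/0.0008097 = 0.9954428.
The AUD side grows by 1 + 0.0447×311/360 = 1.0386158.
That pins the KRW growth at 1.0433706.
(1.0433706 − 1)/T = 0.050204, i.e. 5.02%.

5.02%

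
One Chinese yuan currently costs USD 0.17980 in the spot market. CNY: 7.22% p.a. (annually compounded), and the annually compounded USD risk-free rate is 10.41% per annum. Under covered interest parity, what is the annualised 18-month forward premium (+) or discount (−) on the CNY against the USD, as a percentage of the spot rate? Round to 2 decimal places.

+3.00%

T = 18/12 years.
CIP forward (USD per CNY) = 0.1798 × 1.1601459/1.1102319 = 0.18788348.
Annualised premium = (F − S)/S × (1/T) = (0.18788348 − 0.1798)/0.1798 ÷ (18/12) = 3.00%.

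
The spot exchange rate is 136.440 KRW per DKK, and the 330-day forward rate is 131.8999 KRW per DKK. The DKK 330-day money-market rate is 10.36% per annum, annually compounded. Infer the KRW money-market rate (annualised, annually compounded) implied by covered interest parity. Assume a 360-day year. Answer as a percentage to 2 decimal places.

6.36%

T = 330/360 years.
F/S = 131.8999/136.44 = 0.9667246 = (growth of KRW) / (growth of DKK).
DKK growth factor: (1 + 0.1036)^(330/360) = 1.0945713.
Hence g_KRW = 1.058149.
Annualise: 1.058149^(360/330) − 1 = 0.063600 = 6.36%.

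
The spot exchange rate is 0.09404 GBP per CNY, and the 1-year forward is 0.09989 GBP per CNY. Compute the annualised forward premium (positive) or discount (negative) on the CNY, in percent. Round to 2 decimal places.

T = 1 year.
CNY trades forward at +6.22076% vs spot over the period.
Per annum: 0.0622076 / 1 = 0.062208 = 6.22%.

+6.22%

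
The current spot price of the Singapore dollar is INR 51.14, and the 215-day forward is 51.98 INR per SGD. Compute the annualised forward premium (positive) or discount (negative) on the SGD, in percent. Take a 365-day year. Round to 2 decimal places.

T = 215/365 years.
SGD trades forward at +1.64255% vs spot over the period.
×(1/T) gives 2.79% p.a.

+2.79%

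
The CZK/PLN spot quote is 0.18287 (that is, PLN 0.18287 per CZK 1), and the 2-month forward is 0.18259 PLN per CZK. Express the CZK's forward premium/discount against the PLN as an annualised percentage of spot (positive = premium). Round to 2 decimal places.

-0.92%

T = 2/12 years.
(F − S)/S = (0.18259 − 0.18287)/0.18287 = -0.0015311.
Per annum: -0.0015311 / (2/12) = -0.009187 = -0.92%.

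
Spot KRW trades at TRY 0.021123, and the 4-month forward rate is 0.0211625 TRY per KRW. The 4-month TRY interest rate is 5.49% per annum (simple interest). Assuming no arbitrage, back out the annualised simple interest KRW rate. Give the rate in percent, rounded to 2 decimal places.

T = 4/12 years.
CIP gives F = S · g_TRY/g_KRW, so g_TRY/g_KRW = 0.0211625/0.021123 = 1.0018700.
TRY growth factor: 1 + 0.0549×4/12 = 1.018300.
That pins the KRW growth at 1.0163993.
r = (1.0163993 − 1)/(4/12) = 0.049198 → 4.92%.

4.92%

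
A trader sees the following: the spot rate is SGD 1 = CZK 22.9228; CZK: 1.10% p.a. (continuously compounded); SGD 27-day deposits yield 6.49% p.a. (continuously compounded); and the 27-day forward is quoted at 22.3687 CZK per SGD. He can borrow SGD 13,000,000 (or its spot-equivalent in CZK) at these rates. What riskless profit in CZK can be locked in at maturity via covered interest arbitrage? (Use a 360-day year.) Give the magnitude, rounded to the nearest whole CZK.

T = 27/360 years.
Route A — deposit SGD, sell forward: 13,000,000 × 1.00487936552 × 22.3687 = CZK 292,211,985.83.
Route B — convert at spot, deposit CZK: 13,000,000 × 22.9228 × 1.00082534041 = CZK 298,242,348.47.
The quoted forward undervalues SGD, so borrow SGD, convert to CZK at spot, deposit the CZK at 1.10%, and buy SGD forward at 22.3687 to cover the loan.
Profit = 298,242,348.47 − 292,211,985.83 = CZK 6,030,363.

CZK 6,030,363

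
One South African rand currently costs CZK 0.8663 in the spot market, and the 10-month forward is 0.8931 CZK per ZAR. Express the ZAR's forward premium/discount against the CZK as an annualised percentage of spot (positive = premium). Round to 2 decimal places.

T = 10/12 years.
(F − S)/S = (0.8931 − 0.8663)/0.8663 = 0.0309362.
Per annum: 0.0309362 / (10/12) = 0.037123 = 3.71%.

+3.71%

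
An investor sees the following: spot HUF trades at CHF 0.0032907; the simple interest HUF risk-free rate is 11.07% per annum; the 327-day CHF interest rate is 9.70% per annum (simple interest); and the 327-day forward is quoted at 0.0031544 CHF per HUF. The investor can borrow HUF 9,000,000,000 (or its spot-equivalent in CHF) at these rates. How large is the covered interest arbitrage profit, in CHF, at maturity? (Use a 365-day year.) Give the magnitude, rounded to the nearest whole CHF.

CHF 984,857

T = 327/365 years.
Route A — deposit HUF, sell forward: 9,000,000,000 × 1.0991750685 × 0.0031544 = CHF 31,205,140.52.
Route B — convert at spot, deposit CHF: 9,000,000,000 × 0.0032907 × 1.0869013699 = CHF 32,189,997.04.
The quoted forward undervalues HUF, so borrow HUF, convert to CHF at spot, deposit the CHF at 9.70%, and buy HUF forward at 0.0031544 to cover the loan.
Profit = 32,189,997.04 − 31,205,140.52 = CHF 984,857.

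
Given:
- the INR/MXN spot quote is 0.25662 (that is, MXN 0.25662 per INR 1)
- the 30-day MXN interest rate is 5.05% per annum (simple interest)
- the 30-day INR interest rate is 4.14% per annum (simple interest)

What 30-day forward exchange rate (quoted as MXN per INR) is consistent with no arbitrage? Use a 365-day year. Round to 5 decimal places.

0.25681

T = 30/365 years.
MXN accumulates by 1 + 0.0505×30/365 = 1.0041507.
INR accumulates by 1 + 0.0414×30/365 = 1.0034027.
So F = 0.25662 × 1.0041507 / 1.0034027 = 0.2568113 (MXN/INR).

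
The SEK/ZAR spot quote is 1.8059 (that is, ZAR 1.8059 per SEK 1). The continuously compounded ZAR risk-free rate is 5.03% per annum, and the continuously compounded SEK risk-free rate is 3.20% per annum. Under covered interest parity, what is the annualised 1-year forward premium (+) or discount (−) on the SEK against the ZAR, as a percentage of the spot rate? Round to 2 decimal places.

+1.85%

T = 1 year.
F = S · g_ZAR/g_SEK = 1.8059 × 1.0515865/1.0325175 = 1.8392522.
Annualised premium = (F − S)/S × (1/T) = (1.8392522 − 1.8059)/1.8059 ÷ 1 = 1.85%.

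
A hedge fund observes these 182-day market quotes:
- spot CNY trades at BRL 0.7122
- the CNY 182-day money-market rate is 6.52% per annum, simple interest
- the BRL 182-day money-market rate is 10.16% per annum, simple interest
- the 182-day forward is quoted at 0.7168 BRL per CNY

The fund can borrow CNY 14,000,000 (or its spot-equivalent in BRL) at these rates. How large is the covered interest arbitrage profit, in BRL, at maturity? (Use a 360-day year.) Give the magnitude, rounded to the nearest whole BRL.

T = 182/360 years.
Route A — deposit CNY, sell forward: 14,000,000 × 1.0329622222 × 0.7168 = BRL 10,365,982.49.
Route B — convert at spot, deposit BRL: 14,000,000 × 0.7122 × 1.0513644444 = BRL 10,482,944.60.
The quoted forward undervalues CNY, so borrow CNY, convert to BRL at spot, deposit the BRL at 10.16%, and buy CNY forward at 0.7168 to cover the loan.
The gap between the two covered legs is BRL 116,962.

BRL 116,962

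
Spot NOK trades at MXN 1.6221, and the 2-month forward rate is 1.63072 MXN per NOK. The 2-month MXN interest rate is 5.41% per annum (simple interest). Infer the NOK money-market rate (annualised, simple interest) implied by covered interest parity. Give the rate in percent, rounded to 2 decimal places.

T = 2/12 years.
By CIP, F/S equals the MXN-to-NOK growth ratio: 1.63072/1.6221 = 1.0053141.
MXN growth factor: 1 + 0.0541×2/12 = 1.0090167.
So the NOK growth factor = 1.003683.
(1.003683 − 1)/T = 0.022098, i.e. 2.21%.

2.21%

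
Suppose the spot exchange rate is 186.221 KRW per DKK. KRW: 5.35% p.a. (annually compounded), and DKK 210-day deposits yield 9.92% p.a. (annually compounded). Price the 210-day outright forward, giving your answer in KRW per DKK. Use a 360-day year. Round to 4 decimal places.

181.6648

T = 210/360 years.
KRW growth factor: (1 + 0.0535)^(210/360) = 1.030869004.
DKK growth factor: (1 + 0.0992)^(210/360) = 1.056723632.
Forward (KRW per DKK) = 186.221 × 1.030869004 / 1.056723632 = 181.664771.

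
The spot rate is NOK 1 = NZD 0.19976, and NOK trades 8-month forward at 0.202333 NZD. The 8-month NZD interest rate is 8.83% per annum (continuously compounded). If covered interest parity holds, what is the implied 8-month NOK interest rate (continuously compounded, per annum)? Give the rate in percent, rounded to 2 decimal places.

T = 8/12 years.
F/S = 0.202333/0.19976 = 1.0128805 = (growth of NZD) / (growth of NOK).
The NZD side grows by e^(0.0883×8/12) = 1.0606338.
So the NOK growth factor = 1.047146.
r = ln(1.047146)/(8/12) = 0.069103 → 6.91%.

6.91%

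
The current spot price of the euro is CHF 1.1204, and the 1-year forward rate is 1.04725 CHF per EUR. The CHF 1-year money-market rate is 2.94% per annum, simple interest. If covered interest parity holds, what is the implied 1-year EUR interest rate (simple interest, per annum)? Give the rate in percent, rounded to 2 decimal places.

10.13%

T = 1 year.
By CIP, F/S equals the CHF-to-EUR growth ratio: 1.04725/1.1204 = 0.9347108.
CHF growth factor: 1 + 0.0294×1 = 1.029400.
So the EUR growth factor = 1.1013032.
r = (1.1013032 − 1)/1 = 0.101303 → 10.13%.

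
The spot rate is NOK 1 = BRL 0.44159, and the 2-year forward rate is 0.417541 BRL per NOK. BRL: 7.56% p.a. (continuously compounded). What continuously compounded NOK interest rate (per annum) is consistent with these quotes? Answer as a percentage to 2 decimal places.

T = 2 years.
F/S = 0.417541/0.44159 = 0.9455400 = (growth of BRL) / (growth of NOK).
BRL growth factor: e^(0.0756×2) = 1.1632293.
That pins the NOK growth at 1.2302275.
r = ln(1.2302275)/2 = 0.103600 → 10.36%.

10.36%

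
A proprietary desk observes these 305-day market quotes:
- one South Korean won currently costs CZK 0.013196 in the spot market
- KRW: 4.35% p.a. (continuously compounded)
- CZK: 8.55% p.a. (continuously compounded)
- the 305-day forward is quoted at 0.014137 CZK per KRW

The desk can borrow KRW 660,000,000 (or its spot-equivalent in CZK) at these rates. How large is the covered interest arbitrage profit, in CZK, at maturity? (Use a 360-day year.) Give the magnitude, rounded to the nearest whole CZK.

T = 305/360 years.
Keep in KRW, deliver into the forward: 660,000,000·1.037541702·0.014137 = CZK 9,680,699.85.
Swap to CZK now, deposit: 660,000,000·0.013196·1.075125609 = CZK 9,363,655.97.
The quoted forward overvalues KRW, so borrow CZK, buy KRW at spot, deposit the KRW at 4.35%, and sell the proceeds forward at 0.014137.
The gap between the two covered legs is CZK 317,044.

CZK 317,044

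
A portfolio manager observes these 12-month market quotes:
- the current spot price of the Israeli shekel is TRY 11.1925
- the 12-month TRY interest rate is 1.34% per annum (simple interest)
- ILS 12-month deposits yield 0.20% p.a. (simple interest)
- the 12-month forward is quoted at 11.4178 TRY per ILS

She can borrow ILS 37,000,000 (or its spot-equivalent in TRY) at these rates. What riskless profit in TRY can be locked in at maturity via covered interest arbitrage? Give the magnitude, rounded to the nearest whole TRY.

T = 1 year.
Invest the ILS and cover forward: 37,000,000 × 1.002000 × 11.4178 = TRY 423,303,517.20.
Convert at spot and invest in TRY: 37,000,000 × 11.1925 × 1.013400 = TRY 419,671,741.50.
The quoted forward overvalues ILS, so borrow TRY, buy ILS at spot, deposit the ILS at 0.20%, and sell the proceeds forward at 11.4178.
Arbitrage profit = |423,303,517.20 − 419,671,741.50| = TRY 3,631,776.

TRY 3,631,776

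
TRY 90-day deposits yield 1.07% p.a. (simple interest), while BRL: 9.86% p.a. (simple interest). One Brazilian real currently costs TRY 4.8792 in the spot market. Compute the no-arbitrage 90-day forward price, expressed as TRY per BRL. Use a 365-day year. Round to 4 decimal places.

T = 90/365 years.
TRY growth factor: 1 + 0.0107×90/365 = 1.0026384.
BRL growth factor: 1 + 0.0986×90/365 = 1.0243123.
Forward (TRY per BRL) = 4.8792 × 1.0026384 / 1.0243123 = 4.775959.

4.7760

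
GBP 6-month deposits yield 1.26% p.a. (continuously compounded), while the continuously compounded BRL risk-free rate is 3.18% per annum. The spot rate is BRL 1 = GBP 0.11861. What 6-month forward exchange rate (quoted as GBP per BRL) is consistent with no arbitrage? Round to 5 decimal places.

0.11748

T = 6/12 years.
GBP growth factor: e^(0.0126×6/12) = 1.0063199.
Growth of 1 BRL over T: e^(0.0318×6/12) = 1.0160271.
So F = 0.11861 × 1.0063199 / 1.0160271 = 0.1174768 (GBP/BRL).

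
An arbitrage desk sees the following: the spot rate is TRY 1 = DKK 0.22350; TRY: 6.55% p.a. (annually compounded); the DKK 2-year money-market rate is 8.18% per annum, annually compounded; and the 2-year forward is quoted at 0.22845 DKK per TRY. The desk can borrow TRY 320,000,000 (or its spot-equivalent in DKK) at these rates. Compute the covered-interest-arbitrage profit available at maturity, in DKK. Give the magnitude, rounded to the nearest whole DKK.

DKK 704,971

T = 2 years.
Invest the TRY and cover forward: 320,000,000 × 1.13529025 × 0.22845 = DKK 82,994,258.44.
Convert at spot and invest in DKK: 320,000,000 × 0.22350 × 1.17029124 = DKK 83,699,229.48.
The quoted forward undervalues TRY, so borrow TRY, convert to DKK at spot, deposit the DKK at 8.18%, and buy TRY forward at 0.22845 to cover the loan.
The gap between the two covered legs is DKK 704,971.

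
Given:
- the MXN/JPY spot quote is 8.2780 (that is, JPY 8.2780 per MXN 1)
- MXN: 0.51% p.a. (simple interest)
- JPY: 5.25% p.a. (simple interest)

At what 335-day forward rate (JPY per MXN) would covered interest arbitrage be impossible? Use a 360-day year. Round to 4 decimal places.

8.6414

T = 335/360 years.
Growth of 1 JPY over T: 1 + 0.0525×335/360 = 1.0488542.
Growth of 1 MXN over T: 1 + 0.0051×335/360 = 1.0047458.
So F = 8.278 × 1.0488542 / 1.0047458 = 8.641405 (JPY/MXN).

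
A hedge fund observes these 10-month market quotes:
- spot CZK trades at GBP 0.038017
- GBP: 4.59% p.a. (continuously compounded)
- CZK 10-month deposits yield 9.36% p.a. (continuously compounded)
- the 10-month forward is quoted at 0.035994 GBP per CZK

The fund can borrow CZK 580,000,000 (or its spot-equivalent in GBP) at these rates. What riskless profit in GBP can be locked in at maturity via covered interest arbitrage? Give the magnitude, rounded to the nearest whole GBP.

GBP 339,526

T = 10/12 years.
Keep in CZK, deliver into the forward: 580,000,000·1.0811226587·0.035994 = GBP 22,570,078.81.
Swap to GBP now, deposit: 580,000,000·0.038017·1.0389909481 = GBP 22,909,604.95.
The quoted forward undervalues CZK, so borrow CZK, convert to GBP at spot, deposit the GBP at 4.59%, and buy CZK forward at 0.035994 to cover the loan.
Arbitrage profit = |22,570,078.81 − 22,909,604.95| = GBP 339,526.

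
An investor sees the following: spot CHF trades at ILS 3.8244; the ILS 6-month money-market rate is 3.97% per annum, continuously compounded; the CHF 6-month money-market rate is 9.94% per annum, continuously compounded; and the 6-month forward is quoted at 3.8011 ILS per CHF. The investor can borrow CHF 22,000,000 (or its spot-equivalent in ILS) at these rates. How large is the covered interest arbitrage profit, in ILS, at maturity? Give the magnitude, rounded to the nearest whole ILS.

T = 6/12 years.
Keep in CHF, deliver into the forward: 22,000,000·1.0509557623·3.8011 = ILS 87,885,334.86.
Swap to ILS now, deposit: 22,000,000·3.8244·1.0200483213 = ILS 85,823,601.60.
The quoted forward overvalues CHF, so borrow ILS, buy CHF at spot, deposit the CHF at 9.94%, and sell the proceeds forward at 3.8011.
Arbitrage profit = |87,885,334.86 − 85,823,601.60| = ILS 2,061,733.

ILS 2,061,733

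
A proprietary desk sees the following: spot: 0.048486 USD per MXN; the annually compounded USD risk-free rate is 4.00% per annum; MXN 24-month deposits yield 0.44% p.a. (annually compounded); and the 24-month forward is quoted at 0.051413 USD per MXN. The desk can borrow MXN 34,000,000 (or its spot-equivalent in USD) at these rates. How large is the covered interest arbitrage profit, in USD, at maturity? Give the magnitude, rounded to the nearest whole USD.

T = 2 years.
Invest the MXN and cover forward: 34,000,000 × 1.00881936 × 0.051413 = USD 1,763,458.61.
Convert at spot and invest in USD: 34,000,000 × 0.048486 × 1.081600 = USD 1,783,043.56.
The quoted forward undervalues MXN, so borrow MXN, convert to USD at spot, deposit the USD at 4.00%, and buy MXN forward at 0.051413 to cover the loan.
Profit = 1,783,043.56 − 1,763,458.61 = USD 19,585.

USD 19,585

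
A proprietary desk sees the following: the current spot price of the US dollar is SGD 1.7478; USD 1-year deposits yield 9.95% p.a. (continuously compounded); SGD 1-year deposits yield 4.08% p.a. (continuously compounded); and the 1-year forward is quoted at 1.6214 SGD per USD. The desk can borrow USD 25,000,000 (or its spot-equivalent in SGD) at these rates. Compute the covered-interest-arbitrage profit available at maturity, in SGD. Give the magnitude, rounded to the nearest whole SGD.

SGD 738,914

T = 1 year.
Invest the USD and cover forward: 25,000,000 × 1.1046184707 × 1.6214 = SGD 44,775,709.71.
Convert at spot and invest in SGD: 25,000,000 × 1.7478 × 1.041643756 = SGD 45,514,623.92.
The quoted forward undervalues USD, so borrow USD, convert to SGD at spot, deposit the SGD at 4.08%, and buy USD forward at 1.6214 to cover the loan.
The gap between the two covered legs is SGD 738,914.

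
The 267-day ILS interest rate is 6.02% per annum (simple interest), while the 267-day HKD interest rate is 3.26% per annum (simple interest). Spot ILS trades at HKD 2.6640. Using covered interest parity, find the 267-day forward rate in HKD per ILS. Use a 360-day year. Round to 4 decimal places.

2.6118

T = 267/360 years.
HKD growth factor: 1 + 0.0326×267/360 = 1.0241783.
ILS growth factor: 1 + 0.0602×267/360 = 1.0446483.
So F = 2.664 × 1.0241783 / 1.0446483 = 2.611799 (HKD/ILS).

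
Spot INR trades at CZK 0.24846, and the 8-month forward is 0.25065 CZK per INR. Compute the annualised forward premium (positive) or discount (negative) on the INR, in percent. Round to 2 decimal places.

+1.32%

T = 8/12 years.
INR trades forward at +0.88143% vs spot over the period.
Per annum: 0.0088143 / (8/12) = 0.013221 = 1.32%.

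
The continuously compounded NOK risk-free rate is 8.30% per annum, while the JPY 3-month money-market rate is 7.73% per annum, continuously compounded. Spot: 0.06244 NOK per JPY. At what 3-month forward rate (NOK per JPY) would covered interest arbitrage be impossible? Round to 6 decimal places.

0.062529

T = 3/12 years.
Growth of 1 NOK over T: e^(0.0830×3/12) = 1.0209668.
Growth of 1 JPY over T: e^(0.0773×3/12) = 1.0195129.
CIP: F = S · (grow NOK)/(grow JPY) = 0.06244 × 1.0209668/1.0195129 = 0.06252904 NOK per JPY.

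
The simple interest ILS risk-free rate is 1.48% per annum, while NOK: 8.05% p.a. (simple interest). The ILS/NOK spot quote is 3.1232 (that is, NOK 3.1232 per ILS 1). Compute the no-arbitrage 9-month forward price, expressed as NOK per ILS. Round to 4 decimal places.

3.2754

T = 9/12 years.
NOK growth factor: 1 + 0.0805×9/12 = 1.060375.
ILS accumulates by 1 + 0.0148×9/12 = 1.011100.
Forward (NOK per ILS) = 3.1232 × 1.060375 / 1.011100 = 3.275406.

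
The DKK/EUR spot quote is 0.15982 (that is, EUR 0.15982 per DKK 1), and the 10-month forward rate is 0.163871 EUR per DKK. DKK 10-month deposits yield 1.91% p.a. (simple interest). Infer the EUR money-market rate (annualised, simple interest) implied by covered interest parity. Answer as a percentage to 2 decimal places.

5.00%

T = 10/12 years.
F/S = 0.163871/0.15982 = 1.0253473 = (growth of EUR) / (growth of DKK).
The DKK side grows by 1 + 0.0191×10/12 = 1.0159167.
Hence g_EUR = 1.0416674.
r = (1.0416674 − 1)/(10/12) = 0.050001 → 5.00%.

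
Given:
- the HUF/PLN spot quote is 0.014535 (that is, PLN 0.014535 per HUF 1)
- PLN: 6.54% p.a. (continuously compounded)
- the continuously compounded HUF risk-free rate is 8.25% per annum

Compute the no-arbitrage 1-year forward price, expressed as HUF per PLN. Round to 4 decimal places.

T = 1 year.
Growth of 1 PLN over T: e^(0.0654×1) = 1.06758597.
HUF growth factor: e^(0.0825×1) = 1.08599867.
Forward (PLN per HUF) = 0.014535 × 1.06758597 / 1.08599867 = 0.014288565.
Invert for HUF per PLN: 1 / 0.014288565 = 69.9860.

69.9860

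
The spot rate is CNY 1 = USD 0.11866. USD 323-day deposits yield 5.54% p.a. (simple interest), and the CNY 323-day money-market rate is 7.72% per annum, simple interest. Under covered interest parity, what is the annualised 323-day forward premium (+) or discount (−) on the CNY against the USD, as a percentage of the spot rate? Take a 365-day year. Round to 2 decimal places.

-2.04%

T = 323/365 years.
CIP forward (USD per CNY) = 0.11866 × 1.0490252/1.0683167 = 0.11651726.
Annualised premium = (F − S)/S × (1/T) = (0.11651726 − 0.11866)/0.11866 ÷ (323/365) = -2.04%.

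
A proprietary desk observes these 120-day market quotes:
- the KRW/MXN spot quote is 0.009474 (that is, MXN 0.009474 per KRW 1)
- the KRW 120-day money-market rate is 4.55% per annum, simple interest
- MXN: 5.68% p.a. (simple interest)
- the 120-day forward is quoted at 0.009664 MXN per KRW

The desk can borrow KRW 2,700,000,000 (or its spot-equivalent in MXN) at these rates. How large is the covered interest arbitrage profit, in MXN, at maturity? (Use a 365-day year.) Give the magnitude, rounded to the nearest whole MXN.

MXN 425,643

T = 120/365 years.
Keep in KRW, deliver into the forward: 2,700,000,000·1.0149589041·0.009664 = MXN 26,483,119.69.
Swap to MXN now, deposit: 2,700,000,000·0.009474·1.0186739726 = MXN 26,057,476.48.
The quoted forward overvalues KRW, so borrow MXN, buy KRW at spot, deposit the KRW at 4.55%, and sell the proceeds forward at 0.009664.
Profit = 26,483,119.69 − 26,057,476.48 = MXN 425,643.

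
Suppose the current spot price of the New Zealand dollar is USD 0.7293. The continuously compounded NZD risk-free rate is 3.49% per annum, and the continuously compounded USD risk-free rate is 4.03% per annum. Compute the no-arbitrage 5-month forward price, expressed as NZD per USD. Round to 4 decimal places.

T = 5/12 years.
USD accumulates by e^(0.0403×5/12) = 1.0169334.
Growth of 1 NZD over T: e^(0.0349×5/12) = 1.0146479.
So F = 0.7293 × 1.0169334 / 1.0146479 = 0.7309428 (USD/NZD).
Quoted the other way: 1/0.7309428 = 1.3681 NZD per USD.

1.3681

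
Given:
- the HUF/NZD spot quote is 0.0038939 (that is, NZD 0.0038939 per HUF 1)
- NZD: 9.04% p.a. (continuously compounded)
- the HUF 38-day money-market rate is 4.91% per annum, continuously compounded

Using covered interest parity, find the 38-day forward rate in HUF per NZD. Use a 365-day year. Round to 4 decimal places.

255.7101

T = 38/365 years.
Growth of 1 NZD over T: e^(0.0904×38/365) = 1.009455934.
Growth of 1 HUF over T: e^(0.0491×38/365) = 1.005124868.
So F = 0.0038939 × 1.009455934 / 1.005124868 = 0.00391067875 (NZD/HUF).
Invert for HUF per NZD: 1 / 0.00391067875 = 255.7101.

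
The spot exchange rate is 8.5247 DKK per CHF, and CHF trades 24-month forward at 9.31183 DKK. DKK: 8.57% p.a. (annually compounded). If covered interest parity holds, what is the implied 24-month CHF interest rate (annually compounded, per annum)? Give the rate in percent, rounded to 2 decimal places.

T = 2 years.
By CIP, F/S equals the DKK-to-CHF growth ratio: 9.31183/8.5247 = 1.0923352.
DKK growth factor: (1 + 0.0857)^2 = 1.1787445.
Hence g_CHF = 1.0791051.
r = 1.0791051^(1/2) − 1 = 0.038800 → 3.88%.

3.88%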